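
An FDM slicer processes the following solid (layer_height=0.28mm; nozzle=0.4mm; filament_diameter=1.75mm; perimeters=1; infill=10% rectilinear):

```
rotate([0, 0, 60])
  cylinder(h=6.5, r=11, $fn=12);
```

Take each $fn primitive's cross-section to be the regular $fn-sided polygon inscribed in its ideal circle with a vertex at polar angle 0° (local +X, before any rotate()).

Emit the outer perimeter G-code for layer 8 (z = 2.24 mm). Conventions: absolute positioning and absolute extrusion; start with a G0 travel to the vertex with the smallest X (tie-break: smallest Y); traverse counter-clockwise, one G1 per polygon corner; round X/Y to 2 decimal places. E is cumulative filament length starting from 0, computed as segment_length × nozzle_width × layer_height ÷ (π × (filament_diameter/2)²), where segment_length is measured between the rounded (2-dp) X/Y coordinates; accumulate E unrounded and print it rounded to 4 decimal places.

At z = 2.24 mm: the cylinder: section is a regular 12-gon, circumradius r=11; (whole slice rotated 60° about Z — lengths, areas and connectivity unchanged). The outline is a single polygon with 12 vertices. Extrusion per mm of travel: 0.4 × 0.28 / (π × 0.875²) = 0.046564. Accumulating E over each segment gives final E = 3.1823.

G0 X-11.00 Y0.00 Z2.24
G1 X-9.53 Y-5.50 E0.2651
G1 X-5.50 Y-9.53 E0.5305
G1 X0.00 Y-11.00 E0.7956
G1 X5.50 Y-9.53 E1.0607
G1 X9.53 Y-5.50 E1.3260
G1 X11.00 Y0.00 E1.5911
G1 X9.53 Y5.50 E1.8562
G1 X5.50 Y9.53 E2.1216
G1 X0.00 Y11.00 E2.3867
G1 X-5.50 Y9.53 E2.6518
G1 X-9.53 Y5.50 E2.9172
G1 X-11.00 Y0.00 E3.1823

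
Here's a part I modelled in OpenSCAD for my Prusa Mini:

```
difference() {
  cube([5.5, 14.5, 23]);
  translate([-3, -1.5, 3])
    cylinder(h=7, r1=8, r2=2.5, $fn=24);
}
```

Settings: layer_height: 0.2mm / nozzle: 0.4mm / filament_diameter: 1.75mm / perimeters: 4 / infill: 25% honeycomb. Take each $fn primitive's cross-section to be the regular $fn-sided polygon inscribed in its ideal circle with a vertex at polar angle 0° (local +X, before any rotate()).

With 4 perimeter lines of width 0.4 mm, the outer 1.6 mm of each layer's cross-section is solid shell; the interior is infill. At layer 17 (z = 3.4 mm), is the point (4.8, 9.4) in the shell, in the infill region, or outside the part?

shell

At z = 3.4 mm: the 5.5×14.5 cube contributes its full rectangle; the cone at (-3, -1.5) contributes a regular 24-gon of circumradius 7.686 (interpolated between r1=8 and r2=2.5 at t=0.057); Subtracting the remaining from the first: starting from the 5.5×14.5 cube, the cone at (-3, -1.5) partially overlaps it — only the 16.66 mm² overlap (of its 183.46 mm²) is removed, clipping the outline — 1 connected region. Overall, the cross-section is a single solid region. The nearest boundary edge runs (5.50, 14.50)→(5.50, 0.00); distance from the point to it = 0.70 mm. The point is inside the cross-section, 0.70 mm from the nearest boundary — within the 1.6 mm shell band (4 × 0.4).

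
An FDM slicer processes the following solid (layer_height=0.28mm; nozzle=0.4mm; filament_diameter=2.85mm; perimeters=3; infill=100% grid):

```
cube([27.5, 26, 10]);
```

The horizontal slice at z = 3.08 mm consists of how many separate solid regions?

At z = 3.08 mm: the 27.5×26 cube contributes its full rectangle. The result has 1 disconnected region.

1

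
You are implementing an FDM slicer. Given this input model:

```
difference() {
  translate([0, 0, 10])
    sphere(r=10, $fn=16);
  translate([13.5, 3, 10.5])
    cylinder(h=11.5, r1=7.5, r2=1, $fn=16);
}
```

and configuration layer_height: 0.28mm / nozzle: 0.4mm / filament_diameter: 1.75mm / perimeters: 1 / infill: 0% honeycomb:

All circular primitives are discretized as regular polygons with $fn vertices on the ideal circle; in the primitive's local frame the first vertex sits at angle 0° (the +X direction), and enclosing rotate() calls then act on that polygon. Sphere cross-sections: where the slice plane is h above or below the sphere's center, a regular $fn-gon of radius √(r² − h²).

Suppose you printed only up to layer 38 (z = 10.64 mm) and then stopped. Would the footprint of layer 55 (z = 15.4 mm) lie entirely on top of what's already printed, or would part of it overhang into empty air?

part overhangs

Compare the two slices. At z = 10.64: the r=10 sphere slices to a regular 16-gon of circumradius 9.979 (√(r²−h²) with h=0.64 from center) (area = (16/2)·9.979²·sin(360°/16) = 304.89 mm²); the cone at (13.5, 3) contributes a regular 16-gon of circumradius 7.421 (interpolated between r1=7.5 and r2=1 at t=0.012) (area = (16/2)·7.421²·sin(360°/16) = 168.59 mm²); Taking the first minus the rest: starting from the r=10 sphere (304.89 mm²), the cone at (13.5, 3) partially overlaps it — only the 22.84 mm² overlap (of its 168.59 mm²) is removed, clipping the outline — area = 282.06 mm². At z = 15.4: the r=10 sphere contributes a regular 16-gon of circumradius √(10²−5.4²) = 8.417 (area = (16/2)·8.417²·sin(360°/16) = 216.87 mm²); the cone at (13.5, 3) (r1=7.5→r2=1) has section circumradius 4.730 here — a regular 16-gon (area = (16/2)·4.730²·sin(360°/16) = 68.51 mm²); After the difference (first − rest): starting from the r=10 sphere (216.87 mm²), the cone at (13.5, 3) misses the remaining region (no effect) — area = 216.87 mm². Checking containment: at z = 15.4 the cross-section extends beyond the z = 10.64 cross-section by about 8.77 mm².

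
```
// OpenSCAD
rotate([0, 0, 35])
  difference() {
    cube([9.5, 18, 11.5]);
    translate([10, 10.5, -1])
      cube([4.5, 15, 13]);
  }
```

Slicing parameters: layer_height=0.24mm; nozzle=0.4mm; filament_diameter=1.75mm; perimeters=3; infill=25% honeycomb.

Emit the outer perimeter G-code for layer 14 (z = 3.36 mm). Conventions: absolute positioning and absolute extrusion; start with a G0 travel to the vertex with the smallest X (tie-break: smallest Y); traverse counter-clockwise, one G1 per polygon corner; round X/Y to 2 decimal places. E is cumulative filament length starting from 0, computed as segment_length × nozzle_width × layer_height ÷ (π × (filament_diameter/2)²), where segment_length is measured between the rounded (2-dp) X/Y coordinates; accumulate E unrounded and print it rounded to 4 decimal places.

At z = 3.36 mm: the 9.5×18 cube contributes its full rectangle; the cube at (10, 10.5) (footprint 4.5×15) is included at this height; Taking the first minus the rest: starting from the 9.5×18 cube, the 4.5×15 cube at (10, 10.5) misses the remaining region (no effect) — 1 connected region; (rotated 35° about Z; rotation is an isometry so areas/perimeters/island counts are preserved). The outline is a single polygon with 4 vertices. Extrusion per mm of travel: 0.4 × 0.24 / (π × 0.875²) = 0.039912. Accumulating E over each segment gives final E = 2.1946.

G0 X-10.32 Y14.74 Z3.36
G1 X0.00 Y0.00 E0.7182
G1 X7.78 Y5.45 E1.0973
G1 X-2.54 Y20.19 E1.8155
G1 X-10.32 Y14.74 E2.1946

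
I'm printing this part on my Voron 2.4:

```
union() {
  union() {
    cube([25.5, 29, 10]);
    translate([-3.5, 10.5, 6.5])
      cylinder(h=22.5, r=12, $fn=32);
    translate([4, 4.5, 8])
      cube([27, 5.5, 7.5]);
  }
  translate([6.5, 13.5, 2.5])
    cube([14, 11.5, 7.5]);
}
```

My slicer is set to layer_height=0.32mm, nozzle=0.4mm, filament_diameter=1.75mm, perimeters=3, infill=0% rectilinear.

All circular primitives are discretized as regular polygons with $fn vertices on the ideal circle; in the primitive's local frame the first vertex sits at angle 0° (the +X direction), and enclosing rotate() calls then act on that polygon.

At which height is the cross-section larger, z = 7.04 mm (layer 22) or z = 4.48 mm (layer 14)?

layer 22 (z = 7.04 mm)

Layer 22 (z = 7.04): the cube is present — its section is the full 25.5×29 rectangle (area 739.50 mm²); the r=12 cylinder at (-3.5, 10.5) gives a regular 32-gon of circumradius 12 (constant along its height) (area = (32/2)·12.000²·sin(360°/32) = 449.49 mm²); the cube at (4, 4.5) is absent (z outside [8, 15.5]); Merging all regions: the regions partially overlap — summed areas 1188.99 mm² minus the doubly-counted overlap 141.08 mm² gives 1047.91 mm² — area = 1047.91 mm²; the cube at (6.5, 13.5) is present — its section is the full 14×11.5 rectangle (area 161.00 mm²); Taking the union: the 14×11.5 cube at (6.5, 13.5) lies entirely inside that combined region, so the union is just that combined region — area = 1047.91 mm². So its area = 1047.91 mm². Layer 14 (z = 4.48): the cube is present — its section is the full 25.5×29 rectangle (area 739.50 mm²); the cylinder at (-3.5, 10.5) is not intersected at this z (z outside [6.5, 29]); the cube at (4, 4.5) does not reach this height (z outside [8, 15.5]); Taking the union: only the 25.5×29 cube is present, so the union is just that shape — area = 739.50 mm²; the cube at (6.5, 13.5) (footprint 14×11.5) is included at this height (area 161.00 mm²); Combining (union): the 14×11.5 cube at (6.5, 13.5) lies entirely inside that combined region, so the union is just that combined region — area = 739.50 mm². So its area = 739.50 mm². Layer 22 is larger (1047.91 vs 739.50 mm²).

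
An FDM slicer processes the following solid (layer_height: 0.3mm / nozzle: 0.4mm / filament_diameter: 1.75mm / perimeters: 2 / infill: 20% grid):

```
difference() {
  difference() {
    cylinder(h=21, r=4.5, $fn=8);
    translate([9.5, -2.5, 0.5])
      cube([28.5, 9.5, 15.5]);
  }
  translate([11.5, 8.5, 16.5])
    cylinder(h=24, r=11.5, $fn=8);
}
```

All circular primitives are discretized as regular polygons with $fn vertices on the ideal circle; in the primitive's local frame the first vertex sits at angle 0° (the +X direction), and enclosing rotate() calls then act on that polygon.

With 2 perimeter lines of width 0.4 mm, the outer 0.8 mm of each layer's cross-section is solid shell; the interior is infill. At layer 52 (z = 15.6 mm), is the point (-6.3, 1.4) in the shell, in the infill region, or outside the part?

outside

At z = 15.6 mm: the r=4.5 cylinder contributes a regular 8-gon of circumradius 4.5; the cube at (9.5, -2.5) (footprint 28.5×9.5) is included at this height; After the difference (first − rest): starting from the r=4.5 cylinder, the 28.5×9.5 cube at (9.5, -2.5) misses the remaining region (no effect) — 1 connected region; the cylinder at (11.5, 8.5) does not reach this height (z outside [16.5, 40.5]); Taking the first minus the rest: none of the subtracted shapes is present at this height, so that combined region is unchanged — 1 connected region. Overall, the cross-section is a single solid region. The nearest boundary edge runs (-4.50, 0.00)→(-3.18, 3.18); distance from the point to it = 2.20 mm. The point is not inside any of the regions above, so it lies outside the cross-section (2.20 mm from the nearest boundary).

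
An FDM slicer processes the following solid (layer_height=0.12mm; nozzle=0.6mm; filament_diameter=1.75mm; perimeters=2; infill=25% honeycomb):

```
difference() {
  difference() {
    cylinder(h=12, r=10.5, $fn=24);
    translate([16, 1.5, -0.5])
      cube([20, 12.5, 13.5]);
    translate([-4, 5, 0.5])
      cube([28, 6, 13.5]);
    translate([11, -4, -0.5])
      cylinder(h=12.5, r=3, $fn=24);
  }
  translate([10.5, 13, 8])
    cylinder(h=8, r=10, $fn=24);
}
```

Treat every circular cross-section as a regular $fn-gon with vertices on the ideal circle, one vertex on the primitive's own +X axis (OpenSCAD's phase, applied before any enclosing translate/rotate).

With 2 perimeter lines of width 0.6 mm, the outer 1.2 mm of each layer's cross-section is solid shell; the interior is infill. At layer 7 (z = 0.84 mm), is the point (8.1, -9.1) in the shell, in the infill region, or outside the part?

At z = 0.84 mm: the r=10.5 cylinder gives a regular 24-gon of circumradius 10.5 (constant along its height); the cube at (16, 1.5) is present — its section is the full 20×12.5 rectangle; the cube at (-4, 5) (footprint 28×6) is included at this height; the r=3 cylinder at (11, -4) contributes a regular 24-gon of circumradius 3; Subtracting the remaining from the first: starting from the r=10.5 cylinder, the 20×12.5 cube at (16, 1.5) misses the remaining region (no effect); the 28×6 cube at (-4, 5) partially overlaps it — only the 56.20 mm² overlap (of its 168.00 mm²) is removed, clipping the outline; the r=3 cylinder at (11, -4) partially overlaps it — only the 6.09 mm² overlap (of its 27.95 mm²) is removed, clipping the outline — 1 connected region; the cylinder at (10.5, 13) is not intersected at this z (z outside [8, 16]); Taking the first minus the rest: none of the subtracted shapes is present at this height, so the result so far is unchanged — 1 connected region. Overall, the cross-section is a single solid region. The nearest boundary edge runs (7.42, -7.42)→(5.25, -9.09); distance from the point to it = 1.74 mm. The point is not inside any of the regions above, so it lies outside the cross-section (1.74 mm from the nearest boundary).

outside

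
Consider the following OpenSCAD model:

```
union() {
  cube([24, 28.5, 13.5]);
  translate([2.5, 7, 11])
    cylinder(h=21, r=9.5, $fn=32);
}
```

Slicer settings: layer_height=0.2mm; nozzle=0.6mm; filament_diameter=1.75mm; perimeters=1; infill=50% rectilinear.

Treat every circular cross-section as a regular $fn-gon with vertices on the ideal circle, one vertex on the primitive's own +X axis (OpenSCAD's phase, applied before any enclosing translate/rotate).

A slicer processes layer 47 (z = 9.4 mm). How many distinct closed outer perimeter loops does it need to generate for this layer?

1

At z = 9.4 mm: the cube is present — its section is the full 24×28.5 rectangle; the cylinder at (2.5, 7) does not reach this height (z outside [11, 32]); Merging all regions: only the 24×28.5 cube is present, so the union is just that shape — 1 connected region. The result has 1 disconnected region.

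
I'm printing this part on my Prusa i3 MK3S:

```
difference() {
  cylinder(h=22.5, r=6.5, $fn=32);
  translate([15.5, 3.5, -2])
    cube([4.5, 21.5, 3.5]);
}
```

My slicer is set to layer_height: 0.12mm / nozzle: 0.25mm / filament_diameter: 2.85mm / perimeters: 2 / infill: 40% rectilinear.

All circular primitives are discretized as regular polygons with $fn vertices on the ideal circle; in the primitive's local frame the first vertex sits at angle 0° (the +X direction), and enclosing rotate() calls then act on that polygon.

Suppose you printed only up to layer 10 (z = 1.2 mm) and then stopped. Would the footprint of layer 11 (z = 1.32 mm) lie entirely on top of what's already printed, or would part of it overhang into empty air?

entirely on top

Compare the two slices. At z = 1.2: the r=6.5 cylinder contributes a regular 32-gon of circumradius 6.5 (area = (32/2)·6.500²·sin(360°/32) = 131.88 mm²); the cube at (15.5, 3.5) is present — its section is the full 4.5×21.5 rectangle (area 96.75 mm²); Taking the first minus the rest: starting from the r=6.5 cylinder (131.88 mm²), the 4.5×21.5 cube at (15.5, 3.5) misses the remaining region (no effect) — area = 131.88 mm². At z = 1.32: the r=6.5 cylinder contributes a regular 32-gon of circumradius 6.5 (area = (32/2)·6.500²·sin(360°/32) = 131.88 mm²); the 4.5×21.5 cube at (15.5, 3.5) contributes its full rectangle (area 96.75 mm²); Taking the first minus the rest: starting from the r=6.5 cylinder (131.88 mm²), the 4.5×21.5 cube at (15.5, 3.5) misses the remaining region (no effect) — area = 131.88 mm². Checking containment: the cross-section at z = 1.32 is a subset of the cross-section at z = 1.2.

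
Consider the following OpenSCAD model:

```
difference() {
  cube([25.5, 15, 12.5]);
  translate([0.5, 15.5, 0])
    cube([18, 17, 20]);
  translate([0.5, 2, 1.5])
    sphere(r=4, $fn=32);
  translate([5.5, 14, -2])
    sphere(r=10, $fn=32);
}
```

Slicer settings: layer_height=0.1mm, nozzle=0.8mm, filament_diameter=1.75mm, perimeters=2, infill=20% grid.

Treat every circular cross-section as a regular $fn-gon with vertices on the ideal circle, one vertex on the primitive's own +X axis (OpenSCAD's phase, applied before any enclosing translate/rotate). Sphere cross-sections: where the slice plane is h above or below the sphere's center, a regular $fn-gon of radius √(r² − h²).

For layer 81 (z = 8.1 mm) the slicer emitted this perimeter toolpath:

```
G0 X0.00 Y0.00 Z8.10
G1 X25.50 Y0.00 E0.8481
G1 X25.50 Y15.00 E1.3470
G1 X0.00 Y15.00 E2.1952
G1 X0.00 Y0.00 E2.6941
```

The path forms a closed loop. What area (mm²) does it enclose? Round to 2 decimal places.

Apply the shoelace formula to the sequence of (X, Y) vertices; enclosed area = 382.50 mm².

382.50 mm²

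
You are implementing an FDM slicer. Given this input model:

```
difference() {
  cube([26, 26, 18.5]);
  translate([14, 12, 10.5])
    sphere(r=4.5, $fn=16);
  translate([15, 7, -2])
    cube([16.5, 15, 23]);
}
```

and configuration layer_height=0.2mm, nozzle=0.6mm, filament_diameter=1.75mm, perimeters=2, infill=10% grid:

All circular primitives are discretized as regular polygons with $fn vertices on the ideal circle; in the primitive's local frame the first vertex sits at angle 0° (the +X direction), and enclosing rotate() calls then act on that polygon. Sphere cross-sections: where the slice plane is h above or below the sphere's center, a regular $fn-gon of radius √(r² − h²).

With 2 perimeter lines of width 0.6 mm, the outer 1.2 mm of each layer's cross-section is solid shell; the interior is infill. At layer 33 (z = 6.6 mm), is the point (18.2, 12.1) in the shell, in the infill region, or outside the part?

At z = 6.6 mm: the cube (footprint 26×26) is included at this height; the sphere at (14, 12): section is a regular 16-gon, circumradius = √(r²−h²) = √(4.5²−3.9²) = 2.245; the 16.5×15 cube at (15, 7) contributes its full rectangle; After the difference (first − rest): starting from the 26×26 cube, the r=4.5 sphere at (14, 12) lies wholly inside it (removes its full 15.43 mm² and its 14.02 mm outline becomes a hole wall); the 16.5×15 cube at (15, 7) partially overlaps it — only the 161.57 mm² overlap (of its 247.50 mm²) is removed, clipping the outline — 1 connected region. Overall, the cross-section is a single solid region. The nearest boundary edge runs (15.00, 22.00)→(15.00, 13.98); distance from the point to it = 3.71 mm. The point is not inside any of the regions above, so it lies outside the cross-section (3.71 mm from the nearest boundary).

outside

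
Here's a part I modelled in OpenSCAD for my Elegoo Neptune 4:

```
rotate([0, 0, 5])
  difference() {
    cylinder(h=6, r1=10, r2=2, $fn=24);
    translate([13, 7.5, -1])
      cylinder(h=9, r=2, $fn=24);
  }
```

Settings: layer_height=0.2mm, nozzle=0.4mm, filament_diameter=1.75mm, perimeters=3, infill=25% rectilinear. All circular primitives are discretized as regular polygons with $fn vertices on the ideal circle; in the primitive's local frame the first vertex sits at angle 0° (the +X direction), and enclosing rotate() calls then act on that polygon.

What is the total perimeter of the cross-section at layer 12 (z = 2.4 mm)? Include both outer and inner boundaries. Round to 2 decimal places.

42.60 mm

At z = 2.4 mm: the cone contributes a regular 24-gon of circumradius 6.800 (interpolated between r1=10 and r2=2 at t=0.400) (perimeter = 2·24·6.800·sin(180°/24) = 42.60 mm); the cylinder at (13, 7.5): section is a regular 24-gon, circumradius r=2 (perimeter = 2·24·2.000·sin(180°/24) = 12.53 mm); Subtracting the remaining from the first: starting from the cone, the r=2 cylinder at (13, 7.5) misses the remaining region (no effect) — boundary = 42.60 mm; (rotated 5° about Z; rotation is an isometry so areas/perimeters/island counts are preserved). Overall, the cross-section is a single solid region. Total boundary length (outer) = 42.60 mm.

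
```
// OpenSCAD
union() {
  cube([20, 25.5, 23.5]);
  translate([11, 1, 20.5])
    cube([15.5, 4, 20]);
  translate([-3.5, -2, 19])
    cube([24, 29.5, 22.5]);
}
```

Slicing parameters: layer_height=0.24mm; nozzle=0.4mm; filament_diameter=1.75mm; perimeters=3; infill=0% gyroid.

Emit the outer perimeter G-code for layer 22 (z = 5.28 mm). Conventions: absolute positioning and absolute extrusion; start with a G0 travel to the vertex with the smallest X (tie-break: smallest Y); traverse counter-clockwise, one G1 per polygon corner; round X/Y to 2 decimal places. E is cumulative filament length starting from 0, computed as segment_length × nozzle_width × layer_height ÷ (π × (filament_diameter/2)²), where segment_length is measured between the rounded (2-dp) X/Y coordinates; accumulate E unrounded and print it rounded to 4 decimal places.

G0 X0.00 Y0.00 Z5.28
G1 X20.00 Y0.00 E0.7982
G1 X20.00 Y25.50 E1.8160
G1 X0.00 Y25.50 E2.6142
G1 X0.00 Y0.00 E3.6320

At z = 5.28 mm: the cube (footprint 20×25.5) is included at this height; the cube at (11, 1) is not intersected at this z (z outside [20.5, 40.5]); the cube at (-3.5, -2) does not reach this height (z outside [19, 41.5]); Taking the union: only the 20×25.5 cube is present, so the union is just that shape — 1 connected region. The outline is a single polygon with 4 vertices. Extrusion per mm of travel: 0.4 × 0.24 / (π × 0.875²) = 0.039912. Accumulating E over each segment gives final E = 3.6320.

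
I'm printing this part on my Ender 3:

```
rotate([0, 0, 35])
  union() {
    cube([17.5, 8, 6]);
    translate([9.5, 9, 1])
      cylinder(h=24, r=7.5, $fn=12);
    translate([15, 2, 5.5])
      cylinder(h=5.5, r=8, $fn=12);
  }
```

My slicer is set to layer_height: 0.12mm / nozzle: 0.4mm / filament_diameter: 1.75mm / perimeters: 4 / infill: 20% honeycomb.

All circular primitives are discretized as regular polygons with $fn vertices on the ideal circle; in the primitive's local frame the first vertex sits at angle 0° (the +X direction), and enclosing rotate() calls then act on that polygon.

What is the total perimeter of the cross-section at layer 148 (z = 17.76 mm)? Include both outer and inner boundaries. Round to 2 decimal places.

At z = 17.76 mm: the cube is not intersected at this z (z outside [0, 6]); the r=7.5 cylinder at (9.5, 9) gives a regular 12-gon of circumradius 7.5 (constant along its height) (perimeter = 2·12·7.500·sin(180°/12) = 46.59 mm); the cylinder at (15, 2) is not intersected at this z (z outside [5.5, 11]); Merging all regions: only the r=7.5 cylinder at (9.5, 9) is present, so the union is just that shape — boundary = 46.59 mm; (rotated 35° about Z; rotation is an isometry so areas/perimeters/island counts are preserved). Overall, the cross-section is a single solid region. Total boundary length (outer) = 46.59 mm.

46.59 mm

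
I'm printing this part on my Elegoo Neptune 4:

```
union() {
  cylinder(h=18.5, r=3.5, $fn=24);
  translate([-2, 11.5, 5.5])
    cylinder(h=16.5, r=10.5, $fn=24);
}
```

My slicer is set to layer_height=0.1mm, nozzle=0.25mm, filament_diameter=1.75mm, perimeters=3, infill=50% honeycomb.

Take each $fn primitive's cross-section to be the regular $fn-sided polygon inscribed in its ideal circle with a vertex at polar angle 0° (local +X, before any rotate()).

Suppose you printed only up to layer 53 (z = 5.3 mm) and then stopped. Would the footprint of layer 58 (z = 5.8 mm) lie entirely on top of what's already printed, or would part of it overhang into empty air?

part overhangs

Compare the two slices. At z = 5.3: the r=3.5 cylinder contributes a regular 24-gon of circumradius 3.5 (area = (24/2)·3.500²·sin(360°/24) = 38.05 mm²); the cylinder at (-2, 11.5) is absent (z outside [5.5, 22]); Taking the union: only the r=3.5 cylinder is present, so the union is just that shape — area = 38.05 mm². At z = 5.8: the r=3.5 cylinder gives a regular 24-gon of circumradius 3.5 (constant along its height) (area = (24/2)·3.500²·sin(360°/24) = 38.05 mm²); the r=10.5 cylinder at (-2, 11.5) gives a regular 24-gon of circumradius 10.5 (constant along its height) (area = (24/2)·10.500²·sin(360°/24) = 342.42 mm²); Combining (union): the regions partially overlap — summed areas 380.46 mm² minus the doubly-counted overlap 9.60 mm² gives 370.86 mm² — area = 370.86 mm². Checking containment: at z = 5.8 the cross-section extends beyond the z = 5.3 cross-section by about 332.82 mm².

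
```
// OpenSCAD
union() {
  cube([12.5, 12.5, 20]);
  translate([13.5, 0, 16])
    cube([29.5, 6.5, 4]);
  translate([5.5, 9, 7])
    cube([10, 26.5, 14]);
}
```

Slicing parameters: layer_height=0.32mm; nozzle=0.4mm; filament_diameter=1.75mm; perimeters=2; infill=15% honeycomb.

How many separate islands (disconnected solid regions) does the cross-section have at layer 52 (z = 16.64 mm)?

2

At z = 16.64 mm: the cube (footprint 12.5×12.5) is included at this height; the cube at (13.5, 0) (footprint 29.5×6.5) is included at this height; the cube at (5.5, 9) is present — its section is the full 10×26.5 rectangle; Merging all regions: the regions partially overlap (shared area 24.50 mm²), so overlapping operands fuse into one piece — 2 connected regions. Overall, the cross-section has 2 separate islands. Island count = 2.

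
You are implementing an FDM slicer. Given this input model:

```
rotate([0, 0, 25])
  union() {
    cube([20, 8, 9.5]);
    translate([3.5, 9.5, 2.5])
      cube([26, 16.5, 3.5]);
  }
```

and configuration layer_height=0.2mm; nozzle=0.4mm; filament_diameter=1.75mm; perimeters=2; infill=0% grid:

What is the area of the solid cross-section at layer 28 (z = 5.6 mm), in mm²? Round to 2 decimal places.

589.00 mm²

At z = 5.6 mm: the cube (footprint 20×8) is included at this height (area 160.00 mm²); the 26×16.5 cube at (3.5, 9.5) contributes its full rectangle (area 429.00 mm²); Merging all regions: the 2 present regions are separate (no shared area or edge), so areas and boundary lengths simply add and each stays a separate island — area = 589.00 mm²; (whole slice rotated 25° about Z — lengths, areas and connectivity unchanged). Overall, the cross-section has 2 separate islands. Net area = 589.00 mm².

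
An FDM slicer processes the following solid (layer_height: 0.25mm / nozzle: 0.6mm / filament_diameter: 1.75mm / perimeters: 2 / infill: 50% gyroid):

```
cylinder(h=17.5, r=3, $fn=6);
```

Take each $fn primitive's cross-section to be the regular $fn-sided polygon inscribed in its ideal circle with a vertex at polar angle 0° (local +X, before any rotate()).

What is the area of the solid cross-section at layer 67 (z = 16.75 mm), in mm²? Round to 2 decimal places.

23.38 mm²

At z = 16.75 mm: the r=3 cylinder contributes a regular 6-gon of circumradius 3 (area = (6/2)·3.000²·sin(360°/6) = 23.38 mm²). Overall, the cross-section is a single solid region. Net area = 23.38 mm².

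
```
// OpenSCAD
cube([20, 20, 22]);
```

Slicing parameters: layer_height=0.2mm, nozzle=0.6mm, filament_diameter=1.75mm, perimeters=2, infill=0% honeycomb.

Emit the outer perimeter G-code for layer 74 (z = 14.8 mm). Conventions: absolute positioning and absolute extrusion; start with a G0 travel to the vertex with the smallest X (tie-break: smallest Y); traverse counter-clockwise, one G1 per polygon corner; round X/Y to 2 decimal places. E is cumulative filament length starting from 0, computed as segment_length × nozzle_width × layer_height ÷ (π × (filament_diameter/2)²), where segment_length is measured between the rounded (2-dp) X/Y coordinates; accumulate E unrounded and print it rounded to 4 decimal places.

At z = 14.8 mm: the 20×20 cube contributes its full rectangle. The outline is a single polygon with 4 vertices. Extrusion per mm of travel: 0.6 × 0.2 / (π × 0.875²) = 0.049890. Accumulating E over each segment gives final E = 3.9912.

G0 X0.00 Y0.00 Z14.80
G1 X20.00 Y0.00 E0.9978
G1 X20.00 Y20.00 E1.9956
G1 X0.00 Y20.00 E2.9934
G1 X0.00 Y0.00 E3.9912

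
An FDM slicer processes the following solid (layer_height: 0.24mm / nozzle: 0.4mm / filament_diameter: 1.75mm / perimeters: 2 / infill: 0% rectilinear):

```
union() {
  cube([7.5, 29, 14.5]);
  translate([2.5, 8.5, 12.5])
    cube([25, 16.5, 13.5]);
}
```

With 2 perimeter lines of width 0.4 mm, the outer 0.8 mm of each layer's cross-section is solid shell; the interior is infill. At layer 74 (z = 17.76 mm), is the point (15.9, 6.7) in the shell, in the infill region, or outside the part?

outside

At z = 17.76 mm: the cube does not reach this height (z outside [0, 14.5]); the cube at (2.5, 8.5) is present — its section is the full 25×16.5 rectangle; Taking the union: only the 25×16.5 cube at (2.5, 8.5) is present, so the union is just that shape — 1 connected region. Overall, the cross-section is a single solid region. The nearest boundary edge runs (2.50, 8.50)→(27.50, 8.50); distance from the point to it = 1.80 mm. The point is not inside any of the regions above, so it lies outside the cross-section (1.80 mm from the nearest boundary).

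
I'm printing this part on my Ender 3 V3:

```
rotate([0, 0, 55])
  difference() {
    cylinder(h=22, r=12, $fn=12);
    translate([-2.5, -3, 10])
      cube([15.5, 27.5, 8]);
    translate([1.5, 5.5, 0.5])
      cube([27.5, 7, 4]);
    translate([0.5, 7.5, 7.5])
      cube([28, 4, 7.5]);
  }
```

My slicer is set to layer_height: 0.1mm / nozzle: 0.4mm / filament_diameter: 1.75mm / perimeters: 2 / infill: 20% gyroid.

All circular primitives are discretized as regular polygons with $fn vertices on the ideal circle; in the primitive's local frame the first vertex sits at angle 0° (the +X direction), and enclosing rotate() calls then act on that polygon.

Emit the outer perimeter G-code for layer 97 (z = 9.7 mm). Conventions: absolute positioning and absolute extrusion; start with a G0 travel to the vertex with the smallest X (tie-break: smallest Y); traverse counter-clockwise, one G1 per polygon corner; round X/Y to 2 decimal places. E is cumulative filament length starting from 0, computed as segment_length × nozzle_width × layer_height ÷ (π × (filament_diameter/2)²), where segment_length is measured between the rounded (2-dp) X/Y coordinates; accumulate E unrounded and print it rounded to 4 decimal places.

G0 X-11.95 Y1.05 Z9.70
G1 X-10.88 Y-5.07 E0.1033
G1 X-6.88 Y-9.83 E0.2067
G1 X-1.05 Y-11.95 E0.3099
G1 X5.07 Y-10.88 E0.4132
G1 X9.83 Y-6.88 E0.5166
G1 X11.95 Y-1.05 E0.6198
G1 X10.88 Y5.07 E0.7231
G1 X6.88 Y9.83 E0.8265
G1 X1.05 Y11.95 E0.9296
G1 X-1.04 Y11.59 E0.9649
G1 X-5.86 Y4.71 E1.1046
G1 X-9.13 Y7.01 E1.1711
G1 X-8.35 Y8.12 E1.1937
G1 X-9.83 Y6.88 E1.2258
G1 X-11.95 Y1.05 E1.3289

At z = 9.7 mm: the cylinder: section is a regular 12-gon, circumradius r=12; the cube at (-2.5, -3) is absent (z outside [10, 18]); the cube at (1.5, 5.5) is not intersected at this z (z outside [0.5, 4.5]); the cube at (0.5, 7.5) is present — its section is the full 28×4 rectangle; Taking the first minus the rest: starting from the r=12 cylinder, the 28×4 cube at (0.5, 7.5) partially overlaps it — only the 23.89 mm² overlap (of its 112.00 mm²) is removed, clipping the outline — 1 connected region; (rotated 55° about Z; rotation is an isometry so areas/perimeters/island counts are preserved). The outline is a single polygon with 15 vertices. Extrusion per mm of travel: 0.4 × 0.1 / (π × 0.875²) = 0.016630. Accumulating E over each segment gives final E = 1.3289.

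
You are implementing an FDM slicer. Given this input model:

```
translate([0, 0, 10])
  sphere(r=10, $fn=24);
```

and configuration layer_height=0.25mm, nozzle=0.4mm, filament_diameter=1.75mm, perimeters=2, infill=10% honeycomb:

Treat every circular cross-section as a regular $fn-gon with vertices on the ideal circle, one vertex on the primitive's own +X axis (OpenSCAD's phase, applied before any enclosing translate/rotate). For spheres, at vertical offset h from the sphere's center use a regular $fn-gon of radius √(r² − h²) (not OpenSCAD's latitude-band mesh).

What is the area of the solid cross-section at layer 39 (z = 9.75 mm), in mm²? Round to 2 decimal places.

At z = 9.75 mm: the r=10 sphere slices to a regular 24-gon of circumradius 9.997 (√(r²−h²) with h=0.25 from center) (area = (24/2)·9.997²·sin(360°/24) = 310.39 mm²). Overall, the cross-section is a single solid region. Net area = 310.39 mm².

310.39 mm²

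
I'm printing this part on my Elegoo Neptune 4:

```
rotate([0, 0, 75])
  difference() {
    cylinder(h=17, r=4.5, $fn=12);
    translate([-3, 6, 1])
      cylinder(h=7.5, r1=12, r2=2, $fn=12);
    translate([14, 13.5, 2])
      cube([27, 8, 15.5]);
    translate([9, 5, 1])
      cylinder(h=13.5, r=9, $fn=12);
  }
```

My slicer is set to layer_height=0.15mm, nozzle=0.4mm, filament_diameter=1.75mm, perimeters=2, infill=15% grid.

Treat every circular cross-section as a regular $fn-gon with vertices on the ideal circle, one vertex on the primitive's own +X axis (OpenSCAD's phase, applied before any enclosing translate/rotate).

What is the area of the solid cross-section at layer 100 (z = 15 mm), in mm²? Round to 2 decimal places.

60.75 mm²

At z = 15 mm: the r=4.5 cylinder gives a regular 12-gon of circumradius 4.5 (constant along its height) (area = (12/2)·4.500²·sin(360°/12) = 60.75 mm²); the cone at (-3, 6) does not reach this height (z outside [1, 8.5]); the cube at (14, 13.5) is present — its section is the full 27×8 rectangle (area 216.00 mm²); the cylinder at (9, 5) is absent (z outside [1, 14.5]); Subtracting the remaining from the first: starting from the r=4.5 cylinder (60.75 mm²), the 27×8 cube at (14, 13.5) misses the remaining region (no effect) — area = 60.75 mm²; (rotated 75° about Z; rotation is an isometry so areas/perimeters/island counts are preserved). Overall, the cross-section is a single solid region. Net area = 60.75 mm².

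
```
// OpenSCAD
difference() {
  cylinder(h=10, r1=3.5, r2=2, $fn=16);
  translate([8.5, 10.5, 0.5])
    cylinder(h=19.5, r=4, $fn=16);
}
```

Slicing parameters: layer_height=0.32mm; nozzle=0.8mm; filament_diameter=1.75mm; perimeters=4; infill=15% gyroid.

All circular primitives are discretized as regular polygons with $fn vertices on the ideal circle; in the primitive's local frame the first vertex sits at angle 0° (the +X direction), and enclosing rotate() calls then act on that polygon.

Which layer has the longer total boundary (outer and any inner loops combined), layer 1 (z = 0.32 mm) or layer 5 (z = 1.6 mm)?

Layer 1 (z = 0.32): the cone (r1=3.5→r2=2) has section circumradius 3.452 here — a regular 16-gon (perimeter = 2·16·3.452·sin(180°/16) = 21.55 mm); the cylinder at (8.5, 10.5) does not reach this height (z outside [0.5, 20]); Taking the first minus the rest: none of the subtracted shapes is present at this height, so the cone is unchanged — boundary = 21.55 mm. So its perimeter = 21.55 mm. Layer 5 (z = 1.6): the cone contributes a regular 16-gon of circumradius 3.260 (interpolated between r1=3.5 and r2=2 at t=0.160) (perimeter = 2·16·3.260·sin(180°/16) = 20.35 mm); the cylinder at (8.5, 10.5): section is a regular 16-gon, circumradius r=4 (perimeter = 2·16·4.000·sin(180°/16) = 24.97 mm); Subtracting the remaining from the first: starting from the cone, the r=4 cylinder at (8.5, 10.5) misses the remaining region (no effect) — boundary = 20.35 mm. So its perimeter = 20.35 mm. Layer 1 is larger (21.55 vs 20.35 mm).

layer 1 (z = 0.32 mm)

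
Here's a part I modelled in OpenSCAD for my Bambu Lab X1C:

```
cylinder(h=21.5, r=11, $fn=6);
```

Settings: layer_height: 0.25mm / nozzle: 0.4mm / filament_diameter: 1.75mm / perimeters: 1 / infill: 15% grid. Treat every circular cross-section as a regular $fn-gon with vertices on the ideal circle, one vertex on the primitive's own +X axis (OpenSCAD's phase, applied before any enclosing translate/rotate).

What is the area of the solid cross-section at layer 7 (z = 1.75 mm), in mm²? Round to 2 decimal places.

At z = 1.75 mm: the cylinder: section is a regular 6-gon, circumradius r=11 (area = (6/2)·11.000²·sin(360°/6) = 314.37 mm²). Overall, the cross-section is a single solid region. Net area = 314.37 mm².

314.37 mm²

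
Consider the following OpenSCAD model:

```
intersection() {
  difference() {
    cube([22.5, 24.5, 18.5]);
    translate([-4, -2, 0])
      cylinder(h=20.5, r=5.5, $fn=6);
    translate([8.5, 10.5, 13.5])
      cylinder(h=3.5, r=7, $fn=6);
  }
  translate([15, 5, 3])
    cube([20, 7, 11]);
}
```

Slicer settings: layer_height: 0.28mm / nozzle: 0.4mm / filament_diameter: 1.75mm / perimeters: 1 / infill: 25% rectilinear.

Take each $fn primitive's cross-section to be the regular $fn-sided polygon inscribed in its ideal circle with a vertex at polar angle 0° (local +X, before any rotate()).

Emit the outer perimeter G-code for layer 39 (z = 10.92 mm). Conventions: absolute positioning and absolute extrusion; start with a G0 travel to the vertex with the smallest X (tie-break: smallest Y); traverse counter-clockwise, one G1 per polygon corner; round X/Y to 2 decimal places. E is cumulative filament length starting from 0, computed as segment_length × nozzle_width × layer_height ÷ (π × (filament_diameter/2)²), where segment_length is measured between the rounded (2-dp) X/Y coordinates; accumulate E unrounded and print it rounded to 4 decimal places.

G0 X15.00 Y5.00 Z10.92
G1 X22.50 Y5.00 E0.3492
G1 X22.50 Y12.00 E0.6752
G1 X15.00 Y12.00 E1.0244
G1 X15.00 Y5.00 E1.3504

At z = 10.92 mm: the cube is present — its section is the full 22.5×24.5 rectangle; the cylinder at (-4, -2): section is a regular 6-gon, circumradius r=5.5; the cylinder at (8.5, 10.5) does not reach this height (z outside [13.5, 17]); Subtracting the remaining from the first: starting from the 22.5×24.5 cube, the r=5.5 cylinder at (-4, -2) partially overlaps it — only the 0.10 mm² overlap (of its 78.59 mm²) is removed, clipping the outline — 1 connected region; the cube at (15, 5) (footprint 20×7) is included at this height; Keeping only the common overlap: the 20×7 cube at (15, 5) partially overlaps the result so far; clipping to the common part keeps 52.50 mm² — 1 connected region. The outline is a single polygon with 4 vertices. Extrusion per mm of travel: 0.4 × 0.28 / (π × 0.875²) = 0.046564. Accumulating E over each segment gives final E = 1.3504.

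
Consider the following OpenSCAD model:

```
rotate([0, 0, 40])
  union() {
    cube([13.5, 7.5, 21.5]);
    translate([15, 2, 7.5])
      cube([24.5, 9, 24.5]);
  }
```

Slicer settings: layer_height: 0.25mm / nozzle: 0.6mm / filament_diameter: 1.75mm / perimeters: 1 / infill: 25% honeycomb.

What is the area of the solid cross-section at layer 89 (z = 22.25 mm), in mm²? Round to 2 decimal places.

At z = 22.25 mm: the cube does not reach this height (z outside [0, 21.5]); the cube at (15, 2) (footprint 24.5×9) is included at this height (area 220.50 mm²); Merging all regions: only the 24.5×9 cube at (15, 2) is present, so the union is just that shape — area = 220.50 mm²; (rotated 40° about Z; rotation is an isometry so areas/perimeters/island counts are preserved). Overall, the cross-section is a single solid region. Net area = 220.50 mm².

220.50 mm²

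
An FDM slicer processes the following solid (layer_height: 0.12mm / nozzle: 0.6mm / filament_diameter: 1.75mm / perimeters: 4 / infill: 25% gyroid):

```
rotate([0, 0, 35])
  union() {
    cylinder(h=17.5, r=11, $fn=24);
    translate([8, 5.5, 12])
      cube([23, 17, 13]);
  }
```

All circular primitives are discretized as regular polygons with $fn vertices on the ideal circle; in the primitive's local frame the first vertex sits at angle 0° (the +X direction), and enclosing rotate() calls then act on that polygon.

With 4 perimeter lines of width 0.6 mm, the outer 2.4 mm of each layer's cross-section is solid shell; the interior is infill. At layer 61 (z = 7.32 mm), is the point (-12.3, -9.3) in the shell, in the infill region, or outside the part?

outside

At z = 7.32 mm: the r=11 cylinder gives a regular 24-gon of circumradius 11 (constant along its height); the cube at (8, 5.5) is not intersected at this z (z outside [12, 25]); Merging all regions: only the r=11 cylinder is present, so the union is just that shape — 1 connected region; (whole slice rotated 35° about Z — lengths, areas and connectivity unchanged). Overall, the cross-section is a single solid region. Undo the 35° rotation: the query point maps to (-15.410, -0.563) in the un-rotated model frame. The nearest boundary edge runs (-10.63, 2.85)→(-11.00, 0.00); distance from the point to it = 4.45 mm. The point is not inside any of the regions above, so it lies outside the cross-section (4.45 mm from the nearest boundary).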